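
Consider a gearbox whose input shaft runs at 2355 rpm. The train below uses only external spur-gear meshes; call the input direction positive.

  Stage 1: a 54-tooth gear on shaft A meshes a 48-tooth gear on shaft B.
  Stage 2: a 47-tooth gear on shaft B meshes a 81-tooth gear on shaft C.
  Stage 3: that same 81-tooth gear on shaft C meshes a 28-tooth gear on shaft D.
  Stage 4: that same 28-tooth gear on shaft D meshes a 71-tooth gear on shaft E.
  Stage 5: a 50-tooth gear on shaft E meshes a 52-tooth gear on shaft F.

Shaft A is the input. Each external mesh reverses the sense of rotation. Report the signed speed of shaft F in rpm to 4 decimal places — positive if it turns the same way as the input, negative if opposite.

Stage 1 [54T→48T]: ω = 2355.0000×54/48 = 2649.3750 rpm, dir flips to −; running = −2649.3750
Stage 2 [47T→81T]: ω = 2649.3750×47/81 = 1537.2917 rpm, dir flips to +; running = +1537.2917
Stage 3 [81T→28T]: ω = 1537.2917×81/28 = 4447.1652 rpm, dir flips to −; running = −4447.1652
Stage 4 [28T→71T]: ω = 4447.1652×28/71 = 1753.8116 rpm, dir flips to +; running = +1753.8116
Stage 5 [50T→52T]: ω = 1753.8116×50/52 = 1686.3573 rpm, dir flips to −; running = −1686.3573

-1686.3573 rpm (opposite to input, |ω| = 1686.3573 rpm)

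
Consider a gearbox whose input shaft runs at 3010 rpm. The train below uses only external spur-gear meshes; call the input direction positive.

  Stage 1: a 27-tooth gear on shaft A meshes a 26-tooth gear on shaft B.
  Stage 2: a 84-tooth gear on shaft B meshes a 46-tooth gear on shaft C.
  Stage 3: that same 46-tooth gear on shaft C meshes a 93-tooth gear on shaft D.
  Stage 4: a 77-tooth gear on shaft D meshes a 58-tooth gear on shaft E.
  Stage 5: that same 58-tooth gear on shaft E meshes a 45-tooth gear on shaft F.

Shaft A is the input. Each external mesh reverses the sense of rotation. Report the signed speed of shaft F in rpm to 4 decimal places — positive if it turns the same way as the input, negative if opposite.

Stage 1 [27T→26T]: ω = 3010.0000×27/26 = 3125.7692 rpm, dir flips to −; running = −3125.7692
Stage 2 [84T→46T]: ω = 3125.7692×84/46 = 5707.9264 rpm, dir flips to +; running = +5707.9264
Stage 3 [46T→93T]: ω = 5707.9264×46/93 = 2823.2754 rpm, dir flips to −; running = −2823.2754
Stage 4 [77T→58T]: ω = 2823.2754×77/58 = 3748.1415 rpm, dir flips to +; running = +3748.1415
Stage 5 [58T→45T]: ω = 3748.1415×58/45 = 4830.9380 rpm, dir flips to −; running = −4830.9380

-4830.9380 rpm (opposite to input, |ω| = 4830.9380 rpm)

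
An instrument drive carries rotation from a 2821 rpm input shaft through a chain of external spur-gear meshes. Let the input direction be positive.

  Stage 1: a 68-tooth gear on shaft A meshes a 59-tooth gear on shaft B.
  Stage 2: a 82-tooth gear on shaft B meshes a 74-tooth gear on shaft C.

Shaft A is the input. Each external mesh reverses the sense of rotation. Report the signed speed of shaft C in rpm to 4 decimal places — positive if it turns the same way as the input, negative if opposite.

+3602.8163 rpm (same as input, |ω| = 3602.8163 rpm)

Stage 1 [68T→59T]: ω = 2821.0000×68/59 = 3251.3220 rpm, dir flips to −; running = −3251.3220
Stage 2 [82T→74T]: ω = 3251.3220×82/74 = 3602.8163 rpm, dir flips to +; running = +3602.8163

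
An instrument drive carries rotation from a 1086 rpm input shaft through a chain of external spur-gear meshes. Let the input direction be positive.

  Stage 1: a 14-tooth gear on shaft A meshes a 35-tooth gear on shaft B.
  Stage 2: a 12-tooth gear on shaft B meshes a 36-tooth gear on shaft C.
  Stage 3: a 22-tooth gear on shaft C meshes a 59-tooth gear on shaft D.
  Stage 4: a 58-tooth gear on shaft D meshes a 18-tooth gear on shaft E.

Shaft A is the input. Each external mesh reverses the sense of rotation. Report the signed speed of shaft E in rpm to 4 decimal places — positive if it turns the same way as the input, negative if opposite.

+173.9782 rpm (same as input, |ω| = 173.9782 rpm)

Stage 1 [14T→35T]: ω = 1086.0000×14/35 = 434.4000 rpm, dir flips to −; running = −434.4000
Stage 2 [12T→36T]: ω = 434.4000×12/36 = 144.8000 rpm, dir flips to +; running = +144.8000
Stage 3 [22T→59T]: ω = 144.8000×22/59 = 53.9932 rpm, dir flips to −; running = −53.9932
Stage 4 [58T→18T]: ω = 53.9932×58/18 = 173.9782 rpm, dir flips to +; running = +173.9782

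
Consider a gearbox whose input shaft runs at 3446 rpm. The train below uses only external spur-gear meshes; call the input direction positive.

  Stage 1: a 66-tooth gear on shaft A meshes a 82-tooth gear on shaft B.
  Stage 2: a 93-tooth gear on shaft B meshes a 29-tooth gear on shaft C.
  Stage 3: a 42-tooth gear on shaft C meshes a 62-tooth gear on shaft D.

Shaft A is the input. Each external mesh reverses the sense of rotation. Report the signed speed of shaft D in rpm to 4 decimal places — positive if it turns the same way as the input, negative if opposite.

-6025.4281 rpm (opposite to input, |ω| = 6025.4281 rpm)

Stage 1 [66T→82T]: ω = 3446.0000×66/82 = 2773.6098 rpm, dir flips to −; running = −2773.6098
Stage 2 [93T→29T]: ω = 2773.6098×93/29 = 8894.6796 rpm, dir flips to +; running = +8894.6796
Stage 3 [42T→62T]: ω = 8894.6796×42/62 = 6025.4281 rpm, dir flips to −; running = −6025.4281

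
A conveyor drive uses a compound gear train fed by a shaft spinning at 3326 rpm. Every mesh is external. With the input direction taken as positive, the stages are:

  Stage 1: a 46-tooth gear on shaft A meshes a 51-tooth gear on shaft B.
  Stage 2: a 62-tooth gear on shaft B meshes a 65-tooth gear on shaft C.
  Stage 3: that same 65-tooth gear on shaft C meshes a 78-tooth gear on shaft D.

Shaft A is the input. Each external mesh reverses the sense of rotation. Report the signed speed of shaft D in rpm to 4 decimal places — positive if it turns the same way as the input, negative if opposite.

-2384.5530 rpm (opposite to input, |ω| = 2384.5530 rpm)

Stage 1 [46T→51T]: ω = 3326.0000×46/51 = 2999.9216 rpm, dir flips to −; running = −2999.9216
Stage 2 [62T→65T]: ω = 2999.9216×62/65 = 2861.4637 rpm, dir flips to +; running = +2861.4637
Stage 3 [65T→78T]: ω = 2861.4637×65/78 = 2384.5530 rpm, dir flips to −; running = −2384.5530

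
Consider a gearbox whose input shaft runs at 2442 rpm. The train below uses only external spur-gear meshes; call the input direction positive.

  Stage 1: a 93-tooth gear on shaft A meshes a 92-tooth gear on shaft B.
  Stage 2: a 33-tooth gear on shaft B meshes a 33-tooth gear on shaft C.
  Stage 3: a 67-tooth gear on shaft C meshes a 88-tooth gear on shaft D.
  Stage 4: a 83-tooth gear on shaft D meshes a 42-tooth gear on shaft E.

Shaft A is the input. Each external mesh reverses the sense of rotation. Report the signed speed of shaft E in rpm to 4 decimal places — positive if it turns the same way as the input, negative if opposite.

Stage 1 [93T→92T]: ω = 2442.0000×93/92 = 2468.5435 rpm, dir flips to −; running = −2468.5435
Stage 2 [33T→33T]: ω = 2468.5435×33/33 = 2468.5435 rpm, dir flips to +; running = +2468.5435
Stage 3 [67T→88T]: ω = 2468.5435×67/88 = 1879.4592 rpm, dir flips to −; running = −1879.4592
Stage 4 [83T→42T]: ω = 1879.4592×83/42 = 3714.1694 rpm, dir flips to +; running = +3714.1694

+3714.1694 rpm (same as input, |ω| = 3714.1694 rpm)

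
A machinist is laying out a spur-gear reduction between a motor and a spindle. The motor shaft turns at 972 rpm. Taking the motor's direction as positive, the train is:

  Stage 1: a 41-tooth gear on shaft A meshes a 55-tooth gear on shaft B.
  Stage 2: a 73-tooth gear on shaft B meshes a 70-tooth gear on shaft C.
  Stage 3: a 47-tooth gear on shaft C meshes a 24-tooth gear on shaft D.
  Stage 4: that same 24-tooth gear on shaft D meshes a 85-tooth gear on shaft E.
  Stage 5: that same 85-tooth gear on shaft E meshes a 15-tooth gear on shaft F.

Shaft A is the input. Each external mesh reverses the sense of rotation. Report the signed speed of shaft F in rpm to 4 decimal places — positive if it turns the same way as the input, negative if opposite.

-2367.6574 rpm (opposite to input, |ω| = 2367.6574 rpm)

Stage 1 [41T→55T]: ω = 972.0000×41/55 = 724.5818 rpm, dir flips to −; running = −724.5818
Stage 2 [73T→70T]: ω = 724.5818×73/70 = 755.6353 rpm, dir flips to +; running = +755.6353
Stage 3 [47T→24T]: ω = 755.6353×47/24 = 1479.7858 rpm, dir flips to −; running = −1479.7858
Stage 4 [24T→85T]: ω = 1479.7858×24/85 = 417.8219 rpm, dir flips to +; running = +417.8219
Stage 5 [85T→15T]: ω = 417.8219×85/15 = 2367.6574 rpm, dir flips to −; running = −2367.6574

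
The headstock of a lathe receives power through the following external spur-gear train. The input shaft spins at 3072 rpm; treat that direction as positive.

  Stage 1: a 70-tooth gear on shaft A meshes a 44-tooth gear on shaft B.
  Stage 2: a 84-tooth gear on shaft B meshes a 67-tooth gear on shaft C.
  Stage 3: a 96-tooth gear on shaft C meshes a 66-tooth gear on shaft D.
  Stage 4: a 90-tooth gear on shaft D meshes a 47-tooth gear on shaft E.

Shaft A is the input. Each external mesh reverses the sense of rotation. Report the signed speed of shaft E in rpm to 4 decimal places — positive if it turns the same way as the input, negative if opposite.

Stage 1 [70T→44T]: ω = 3072.0000×70/44 = 4887.2727 rpm, dir flips to −; running = −4887.2727
Stage 2 [84T→67T]: ω = 4887.2727×84/67 = 6127.3270 rpm, dir flips to +; running = +6127.3270
Stage 3 [96T→66T]: ω = 6127.3270×96/66 = 8912.4756 rpm, dir flips to −; running = −8912.4756
Stage 4 [90T→47T]: ω = 8912.4756×90/47 = 17066.4427 rpm, dir flips to +; running = +17066.4427

+17066.4427 rpm (same as input, |ω| = 17066.4427 rpm)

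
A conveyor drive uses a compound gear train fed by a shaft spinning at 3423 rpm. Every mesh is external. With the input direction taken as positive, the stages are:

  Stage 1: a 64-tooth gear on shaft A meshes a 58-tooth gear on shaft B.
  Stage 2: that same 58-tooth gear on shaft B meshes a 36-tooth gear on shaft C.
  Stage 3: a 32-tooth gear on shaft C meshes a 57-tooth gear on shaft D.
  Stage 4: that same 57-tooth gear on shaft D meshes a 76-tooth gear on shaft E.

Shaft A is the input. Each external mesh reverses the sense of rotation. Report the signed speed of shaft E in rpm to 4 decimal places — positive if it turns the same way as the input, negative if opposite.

+2562.2456 rpm (same as input, |ω| = 2562.2456 rpm)

Stage 1 [64T→58T]: ω = 3423.0000×64/58 = 3777.1034 rpm, dir flips to −; running = −3777.1034
Stage 2 [58T→36T]: ω = 3777.1034×58/36 = 6085.3333 rpm, dir flips to +; running = +6085.3333
Stage 3 [32T→57T]: ω = 6085.3333×32/57 = 3416.3275 rpm, dir flips to −; running = −3416.3275
Stage 4 [57T→76T]: ω = 3416.3275×57/76 = 2562.2456 rpm, dir flips to +; running = +2562.2456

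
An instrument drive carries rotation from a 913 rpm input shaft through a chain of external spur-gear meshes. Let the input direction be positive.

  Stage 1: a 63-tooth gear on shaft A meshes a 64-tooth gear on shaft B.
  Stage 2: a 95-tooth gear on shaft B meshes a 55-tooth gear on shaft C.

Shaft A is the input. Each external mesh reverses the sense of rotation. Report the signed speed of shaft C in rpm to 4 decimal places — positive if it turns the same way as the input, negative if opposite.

Stage 1 [63T→64T]: ω = 913.0000×63/64 = 898.7344 rpm, dir flips to −; running = −898.7344
Stage 2 [95T→55T]: ω = 898.7344×95/55 = 1552.3594 rpm, dir flips to +; running = +1552.3594

+1552.3594 rpm (same as input, |ω| = 1552.3594 rpm)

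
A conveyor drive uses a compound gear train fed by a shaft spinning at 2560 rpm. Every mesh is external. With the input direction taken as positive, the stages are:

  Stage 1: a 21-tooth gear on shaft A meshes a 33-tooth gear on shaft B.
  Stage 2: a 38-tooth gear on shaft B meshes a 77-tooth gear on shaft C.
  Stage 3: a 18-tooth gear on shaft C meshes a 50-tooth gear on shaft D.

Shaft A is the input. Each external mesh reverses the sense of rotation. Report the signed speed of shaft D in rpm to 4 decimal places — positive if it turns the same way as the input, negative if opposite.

-289.4281 rpm (opposite to input, |ω| = 289.4281 rpm)

Stage 1 [21T→33T]: ω = 2560.0000×21/33 = 1629.0909 rpm, dir flips to −; running = −1629.0909
Stage 2 [38T→77T]: ω = 1629.0909×38/77 = 803.9669 rpm, dir flips to +; running = +803.9669
Stage 3 [18T→50T]: ω = 803.9669×18/50 = 289.4281 rpm, dir flips to −; running = −289.4281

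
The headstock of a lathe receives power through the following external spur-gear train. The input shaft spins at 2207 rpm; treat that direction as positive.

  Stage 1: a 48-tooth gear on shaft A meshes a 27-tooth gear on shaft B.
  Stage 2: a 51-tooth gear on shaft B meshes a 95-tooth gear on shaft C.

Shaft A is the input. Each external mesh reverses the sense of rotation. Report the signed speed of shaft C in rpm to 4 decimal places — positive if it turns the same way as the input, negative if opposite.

Stage 1 [48T→27T]: ω = 2207.0000×48/27 = 3923.5556 rpm, dir flips to −; running = −3923.5556
Stage 2 [51T→95T]: ω = 3923.5556×51/95 = 2106.3298 rpm, dir flips to +; running = +2106.3298

+2106.3298 rpm (same as input, |ω| = 2106.3298 rpm)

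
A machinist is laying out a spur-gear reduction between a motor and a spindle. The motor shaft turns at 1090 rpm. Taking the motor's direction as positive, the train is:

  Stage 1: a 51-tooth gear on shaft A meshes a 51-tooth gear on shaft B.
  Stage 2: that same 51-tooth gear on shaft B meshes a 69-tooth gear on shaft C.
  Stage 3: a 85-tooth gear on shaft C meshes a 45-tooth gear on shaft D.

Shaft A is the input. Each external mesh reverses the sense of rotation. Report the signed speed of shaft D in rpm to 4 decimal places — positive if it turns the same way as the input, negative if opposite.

Stage 1 [51T→51T]: ω = 1090.0000×51/51 = 1090.0000 rpm, dir flips to −; running = −1090.0000
Stage 2 [51T→69T]: ω = 1090.0000×51/69 = 805.6522 rpm, dir flips to +; running = +805.6522
Stage 3 [85T→45T]: ω = 805.6522×85/45 = 1521.7874 rpm, dir flips to −; running = −1521.7874

-1521.7874 rpm (opposite to input, |ω| = 1521.7874 rpm)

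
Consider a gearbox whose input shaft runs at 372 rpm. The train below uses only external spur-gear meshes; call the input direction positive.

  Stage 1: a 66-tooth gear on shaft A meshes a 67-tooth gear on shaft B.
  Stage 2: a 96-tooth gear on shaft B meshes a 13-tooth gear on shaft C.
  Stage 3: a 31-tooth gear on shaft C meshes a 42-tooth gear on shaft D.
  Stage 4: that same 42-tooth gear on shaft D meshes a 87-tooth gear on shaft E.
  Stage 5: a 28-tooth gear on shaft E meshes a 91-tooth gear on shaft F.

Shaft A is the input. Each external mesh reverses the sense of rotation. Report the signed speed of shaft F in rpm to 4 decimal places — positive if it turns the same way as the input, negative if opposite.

Stage 1 [66T→67T]: ω = 372.0000×66/67 = 366.4478 rpm, dir flips to −; running = −366.4478
Stage 2 [96T→13T]: ω = 366.4478×96/13 = 2706.0758 rpm, dir flips to +; running = +2706.0758
Stage 3 [31T→42T]: ω = 2706.0758×31/42 = 1997.3416 rpm, dir flips to −; running = −1997.3416
Stage 4 [42T→87T]: ω = 1997.3416×42/87 = 964.2339 rpm, dir flips to +; running = +964.2339
Stage 5 [28T→91T]: ω = 964.2339×28/91 = 296.6874 rpm, dir flips to −; running = −296.6874

-296.6874 rpm (opposite to input, |ω| = 296.6874 rpm)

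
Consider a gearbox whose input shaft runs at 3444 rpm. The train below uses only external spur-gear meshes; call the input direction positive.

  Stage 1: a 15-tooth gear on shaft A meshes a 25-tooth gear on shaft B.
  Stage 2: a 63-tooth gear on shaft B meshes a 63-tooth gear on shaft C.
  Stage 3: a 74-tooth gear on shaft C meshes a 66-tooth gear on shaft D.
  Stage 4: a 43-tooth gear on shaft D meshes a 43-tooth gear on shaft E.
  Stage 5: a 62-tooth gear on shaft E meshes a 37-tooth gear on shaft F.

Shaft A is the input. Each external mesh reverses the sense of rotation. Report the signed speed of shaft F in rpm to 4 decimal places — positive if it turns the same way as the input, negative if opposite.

-3882.3273 rpm (opposite to input, |ω| = 3882.3273 rpm)

Stage 1 [15T→25T]: ω = 3444.0000×15/25 = 2066.4000 rpm, dir flips to −; running = −2066.4000
Stage 2 [63T→63T]: ω = 2066.4000×63/63 = 2066.4000 rpm, dir flips to +; running = +2066.4000
Stage 3 [74T→66T]: ω = 2066.4000×74/66 = 2316.8727 rpm, dir flips to −; running = −2316.8727
Stage 4 [43T→43T]: ω = 2316.8727×43/43 = 2316.8727 rpm, dir flips to +; running = +2316.8727
Stage 5 [62T→37T]: ω = 2316.8727×62/37 = 3882.3273 rpm, dir flips to −; running = −3882.3273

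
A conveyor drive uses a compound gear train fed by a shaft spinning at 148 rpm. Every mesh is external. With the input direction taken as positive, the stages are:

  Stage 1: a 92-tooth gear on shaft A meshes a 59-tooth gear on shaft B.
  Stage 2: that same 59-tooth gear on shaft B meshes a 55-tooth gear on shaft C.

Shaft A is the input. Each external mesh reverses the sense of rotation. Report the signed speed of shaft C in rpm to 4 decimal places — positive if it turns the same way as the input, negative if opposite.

+247.5636 rpm (same as input, |ω| = 247.5636 rpm)

Stage 1 [92T→59T]: ω = 148.0000×92/59 = 230.7797 rpm, dir flips to −; running = −230.7797
Stage 2 [59T→55T]: ω = 230.7797×59/55 = 247.5636 rpm, dir flips to +; running = +247.5636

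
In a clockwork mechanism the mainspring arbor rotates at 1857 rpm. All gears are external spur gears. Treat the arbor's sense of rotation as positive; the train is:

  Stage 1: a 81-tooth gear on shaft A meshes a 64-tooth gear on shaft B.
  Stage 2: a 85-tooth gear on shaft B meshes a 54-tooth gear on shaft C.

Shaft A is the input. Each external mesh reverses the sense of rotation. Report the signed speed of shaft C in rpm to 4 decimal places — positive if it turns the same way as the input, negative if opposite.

Stage 1 [81T→64T]: ω = 1857.0000×81/64 = 2350.2656 rpm, dir flips to −; running = −2350.2656
Stage 2 [85T→54T]: ω = 2350.2656×85/54 = 3699.4922 rpm, dir flips to +; running = +3699.4922

+3699.4922 rpm (same as input, |ω| = 3699.4922 rpm)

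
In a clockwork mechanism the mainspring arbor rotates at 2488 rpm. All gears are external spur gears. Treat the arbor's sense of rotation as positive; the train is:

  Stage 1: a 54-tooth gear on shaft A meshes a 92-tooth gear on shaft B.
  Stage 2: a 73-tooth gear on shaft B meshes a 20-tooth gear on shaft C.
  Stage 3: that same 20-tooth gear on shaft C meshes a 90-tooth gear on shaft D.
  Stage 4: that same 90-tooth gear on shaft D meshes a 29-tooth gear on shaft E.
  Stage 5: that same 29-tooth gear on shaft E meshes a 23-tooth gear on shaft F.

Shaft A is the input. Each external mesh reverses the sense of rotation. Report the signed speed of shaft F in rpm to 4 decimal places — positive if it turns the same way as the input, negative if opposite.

Stage 1 [54T→92T]: ω = 2488.0000×54/92 = 1460.3478 rpm, dir flips to −; running = −1460.3478
Stage 2 [73T→20T]: ω = 1460.3478×73/20 = 5330.2696 rpm, dir flips to +; running = +5330.2696
Stage 3 [20T→90T]: ω = 5330.2696×20/90 = 1184.5043 rpm, dir flips to −; running = −1184.5043
Stage 4 [90T→29T]: ω = 1184.5043×90/29 = 3676.0480 rpm, dir flips to +; running = +3676.0480
Stage 5 [29T→23T]: ω = 3676.0480×29/23 = 4635.0170 rpm, dir flips to −; running = −4635.0170

-4635.0170 rpm (opposite to input, |ω| = 4635.0170 rpm)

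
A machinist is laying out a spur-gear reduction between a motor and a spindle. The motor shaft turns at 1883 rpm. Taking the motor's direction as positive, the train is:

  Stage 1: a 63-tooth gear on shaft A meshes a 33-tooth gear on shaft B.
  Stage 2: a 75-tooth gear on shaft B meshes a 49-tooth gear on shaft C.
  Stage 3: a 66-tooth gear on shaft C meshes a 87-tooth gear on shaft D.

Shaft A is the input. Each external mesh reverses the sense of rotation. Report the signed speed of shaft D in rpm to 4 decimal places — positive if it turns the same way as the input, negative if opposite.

-4174.1379 rpm (opposite to input, |ω| = 4174.1379 rpm)

Stage 1 [63T→33T]: ω = 1883.0000×63/33 = 3594.8182 rpm, dir flips to −; running = −3594.8182
Stage 2 [75T→49T]: ω = 3594.8182×75/49 = 5502.2727 rpm, dir flips to +; running = +5502.2727
Stage 3 [66T→87T]: ω = 5502.2727×66/87 = 4174.1379 rpm, dir flips to −; running = −4174.1379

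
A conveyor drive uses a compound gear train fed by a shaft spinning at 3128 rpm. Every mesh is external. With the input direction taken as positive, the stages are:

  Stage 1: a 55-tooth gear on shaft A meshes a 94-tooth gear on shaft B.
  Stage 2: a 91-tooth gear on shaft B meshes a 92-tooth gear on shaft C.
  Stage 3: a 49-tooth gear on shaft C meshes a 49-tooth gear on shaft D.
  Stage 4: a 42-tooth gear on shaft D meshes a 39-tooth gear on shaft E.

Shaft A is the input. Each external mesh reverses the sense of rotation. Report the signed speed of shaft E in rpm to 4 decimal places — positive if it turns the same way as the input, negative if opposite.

Stage 1 [55T→94T]: ω = 3128.0000×55/94 = 1830.2128 rpm, dir flips to −; running = −1830.2128
Stage 2 [91T→92T]: ω = 1830.2128×91/92 = 1810.3191 rpm, dir flips to +; running = +1810.3191
Stage 3 [49T→49T]: ω = 1810.3191×49/49 = 1810.3191 rpm, dir flips to −; running = −1810.3191
Stage 4 [42T→39T]: ω = 1810.3191×42/39 = 1949.5745 rpm, dir flips to +; running = +1949.5745

+1949.5745 rpm (same as input, |ω| = 1949.5745 rpm)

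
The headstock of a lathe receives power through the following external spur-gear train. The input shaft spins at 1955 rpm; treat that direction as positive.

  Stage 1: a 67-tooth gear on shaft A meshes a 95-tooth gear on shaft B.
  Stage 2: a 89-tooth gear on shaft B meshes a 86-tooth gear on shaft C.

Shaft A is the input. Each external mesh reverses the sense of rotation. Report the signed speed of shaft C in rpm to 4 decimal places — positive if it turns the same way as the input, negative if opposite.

+1426.8868 rpm (same as input, |ω| = 1426.8868 rpm)

Stage 1 [67T→95T]: ω = 1955.0000×67/95 = 1378.7895 rpm, dir flips to −; running = −1378.7895
Stage 2 [89T→86T]: ω = 1378.7895×89/86 = 1426.8868 rpm, dir flips to +; running = +1426.8868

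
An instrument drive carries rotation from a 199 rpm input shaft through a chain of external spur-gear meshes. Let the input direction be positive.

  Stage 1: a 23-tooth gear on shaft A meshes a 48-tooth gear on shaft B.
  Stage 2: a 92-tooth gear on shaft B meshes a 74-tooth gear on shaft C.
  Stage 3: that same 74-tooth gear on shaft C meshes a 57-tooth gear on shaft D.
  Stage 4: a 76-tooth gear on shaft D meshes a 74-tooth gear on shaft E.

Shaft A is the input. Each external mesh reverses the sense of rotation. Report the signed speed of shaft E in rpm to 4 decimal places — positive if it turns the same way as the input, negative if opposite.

Stage 1 [23T→48T]: ω = 199.0000×23/48 = 95.3542 rpm, dir flips to −; running = −95.3542
Stage 2 [92T→74T]: ω = 95.3542×92/74 = 118.5484 rpm, dir flips to +; running = +118.5484
Stage 3 [74T→57T]: ω = 118.5484×74/57 = 153.9050 rpm, dir flips to −; running = −153.9050
Stage 4 [76T→74T]: ω = 153.9050×76/74 = 158.0646 rpm, dir flips to +; running = +158.0646

+158.0646 rpm (same as input, |ω| = 158.0646 rpm)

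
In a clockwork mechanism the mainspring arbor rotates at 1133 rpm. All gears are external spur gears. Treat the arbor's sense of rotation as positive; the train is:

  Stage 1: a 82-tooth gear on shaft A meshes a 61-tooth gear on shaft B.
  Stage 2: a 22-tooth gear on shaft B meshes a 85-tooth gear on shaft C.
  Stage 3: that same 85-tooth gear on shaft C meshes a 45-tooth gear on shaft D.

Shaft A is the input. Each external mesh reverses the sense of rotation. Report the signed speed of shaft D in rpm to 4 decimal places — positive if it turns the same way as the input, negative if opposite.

-744.6018 rpm (opposite to input, |ω| = 744.6018 rpm)

Stage 1 [82T→61T]: ω = 1133.0000×82/61 = 1523.0492 rpm, dir flips to −; running = −1523.0492
Stage 2 [22T→85T]: ω = 1523.0492×22/85 = 394.2010 rpm, dir flips to +; running = +394.2010
Stage 3 [85T→45T]: ω = 394.2010×85/45 = 744.6018 rpm, dir flips to −; running = −744.6018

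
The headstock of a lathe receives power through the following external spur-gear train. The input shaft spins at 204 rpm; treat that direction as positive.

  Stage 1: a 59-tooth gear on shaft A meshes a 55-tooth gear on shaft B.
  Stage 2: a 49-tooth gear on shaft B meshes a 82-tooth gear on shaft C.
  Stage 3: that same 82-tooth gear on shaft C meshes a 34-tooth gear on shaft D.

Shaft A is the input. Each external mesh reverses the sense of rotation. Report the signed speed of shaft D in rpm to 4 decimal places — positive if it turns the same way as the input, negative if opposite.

Stage 1 [59T→55T]: ω = 204.0000×59/55 = 218.8364 rpm, dir flips to −; running = −218.8364
Stage 2 [49T→82T]: ω = 218.8364×49/82 = 130.7681 rpm, dir flips to +; running = +130.7681
Stage 3 [82T→34T]: ω = 130.7681×82/34 = 315.3818 rpm, dir flips to −; running = −315.3818

-315.3818 rpm (opposite to input, |ω| = 315.3818 rpm)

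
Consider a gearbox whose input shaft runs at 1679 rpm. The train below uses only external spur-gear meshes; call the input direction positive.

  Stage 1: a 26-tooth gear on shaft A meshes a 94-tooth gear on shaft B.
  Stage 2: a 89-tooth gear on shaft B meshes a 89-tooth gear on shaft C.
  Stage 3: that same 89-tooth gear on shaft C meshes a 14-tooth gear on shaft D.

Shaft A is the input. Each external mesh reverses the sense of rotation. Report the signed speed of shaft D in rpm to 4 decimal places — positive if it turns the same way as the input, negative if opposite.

-2952.2842 rpm (opposite to input, |ω| = 2952.2842 rpm)

Stage 1 [26T→94T]: ω = 1679.0000×26/94 = 464.4043 rpm, dir flips to −; running = −464.4043
Stage 2 [89T→89T]: ω = 464.4043×89/89 = 464.4043 rpm, dir flips to +; running = +464.4043
Stage 3 [89T→14T]: ω = 464.4043×89/14 = 2952.2842 rpm, dir flips to −; running = −2952.2842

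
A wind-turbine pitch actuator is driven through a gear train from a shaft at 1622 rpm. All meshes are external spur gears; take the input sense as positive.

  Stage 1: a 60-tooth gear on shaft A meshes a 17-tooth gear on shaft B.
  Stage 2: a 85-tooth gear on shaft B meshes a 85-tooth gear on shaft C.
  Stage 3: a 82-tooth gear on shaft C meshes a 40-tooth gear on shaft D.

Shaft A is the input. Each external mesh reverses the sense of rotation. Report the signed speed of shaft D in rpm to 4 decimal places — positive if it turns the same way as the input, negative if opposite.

-11735.6471 rpm (opposite to input, |ω| = 11735.6471 rpm)

Stage 1 [60T→17T]: ω = 1622.0000×60/17 = 5724.7059 rpm, dir flips to −; running = −5724.7059
Stage 2 [85T→85T]: ω = 5724.7059×85/85 = 5724.7059 rpm, dir flips to +; running = +5724.7059
Stage 3 [82T→40T]: ω = 5724.7059×82/40 = 11735.6471 rpm, dir flips to −; running = −11735.6471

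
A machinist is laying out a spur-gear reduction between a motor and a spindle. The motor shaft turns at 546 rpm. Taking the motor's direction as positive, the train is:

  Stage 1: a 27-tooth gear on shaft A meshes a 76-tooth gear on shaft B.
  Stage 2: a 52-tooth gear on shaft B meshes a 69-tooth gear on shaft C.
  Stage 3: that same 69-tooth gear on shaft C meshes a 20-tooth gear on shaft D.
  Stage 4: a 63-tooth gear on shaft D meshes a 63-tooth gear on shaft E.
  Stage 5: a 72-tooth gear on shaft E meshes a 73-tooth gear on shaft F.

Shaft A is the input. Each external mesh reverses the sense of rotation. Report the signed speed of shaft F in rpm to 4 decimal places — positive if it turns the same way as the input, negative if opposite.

Stage 1 [27T→76T]: ω = 546.0000×27/76 = 193.9737 rpm, dir flips to −; running = −193.9737
Stage 2 [52T→69T]: ω = 193.9737×52/69 = 146.1831 rpm, dir flips to +; running = +146.1831
Stage 3 [69T→20T]: ω = 146.1831×69/20 = 504.3316 rpm, dir flips to −; running = −504.3316
Stage 4 [63T→63T]: ω = 504.3316×63/63 = 504.3316 rpm, dir flips to +; running = +504.3316
Stage 5 [72T→73T]: ω = 504.3316×72/73 = 497.4229 rpm, dir flips to −; running = −497.4229

-497.4229 rpm (opposite to input, |ω| = 497.4229 rpm)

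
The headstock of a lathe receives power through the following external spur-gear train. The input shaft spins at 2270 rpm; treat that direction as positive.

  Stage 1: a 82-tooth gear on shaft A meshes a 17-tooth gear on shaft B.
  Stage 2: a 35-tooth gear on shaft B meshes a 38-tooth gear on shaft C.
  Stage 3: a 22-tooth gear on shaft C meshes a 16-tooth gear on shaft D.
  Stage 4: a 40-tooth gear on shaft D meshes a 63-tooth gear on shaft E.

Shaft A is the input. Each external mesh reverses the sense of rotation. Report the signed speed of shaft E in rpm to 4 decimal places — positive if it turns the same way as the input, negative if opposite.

+8804.3516 rpm (same as input, |ω| = 8804.3516 rpm)

Stage 1 [82T→17T]: ω = 2270.0000×82/17 = 10949.4118 rpm, dir flips to −; running = −10949.4118
Stage 2 [35T→38T]: ω = 10949.4118×35/38 = 10084.9845 rpm, dir flips to +; running = +10084.9845
Stage 3 [22T→16T]: ω = 10084.9845×22/16 = 13866.8537 rpm, dir flips to −; running = −13866.8537
Stage 4 [40T→63T]: ω = 13866.8537×40/63 = 8804.3516 rpm, dir flips to +; running = +8804.3516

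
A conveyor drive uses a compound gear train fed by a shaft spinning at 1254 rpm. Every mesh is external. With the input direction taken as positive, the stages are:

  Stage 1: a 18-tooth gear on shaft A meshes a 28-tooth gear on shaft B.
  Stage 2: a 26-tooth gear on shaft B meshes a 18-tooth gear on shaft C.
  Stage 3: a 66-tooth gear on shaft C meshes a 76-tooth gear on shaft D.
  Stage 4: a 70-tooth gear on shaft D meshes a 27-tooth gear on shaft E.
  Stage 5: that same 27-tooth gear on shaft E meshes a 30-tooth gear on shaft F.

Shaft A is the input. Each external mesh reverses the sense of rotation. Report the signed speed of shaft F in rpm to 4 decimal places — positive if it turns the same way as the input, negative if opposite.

Stage 1 [18T→28T]: ω = 1254.0000×18/28 = 806.1429 rpm, dir flips to −; running = −806.1429
Stage 2 [26T→18T]: ω = 806.1429×26/18 = 1164.4286 rpm, dir flips to +; running = +1164.4286
Stage 3 [66T→76T]: ω = 1164.4286×66/76 = 1011.2143 rpm, dir flips to −; running = −1011.2143
Stage 4 [70T→27T]: ω = 1011.2143×70/27 = 2621.6667 rpm, dir flips to +; running = +2621.6667
Stage 5 [27T→30T]: ω = 2621.6667×27/30 = 2359.5000 rpm, dir flips to −; running = −2359.5000

-2359.5000 rpm (opposite to input, |ω| = 2359.5000 rpm)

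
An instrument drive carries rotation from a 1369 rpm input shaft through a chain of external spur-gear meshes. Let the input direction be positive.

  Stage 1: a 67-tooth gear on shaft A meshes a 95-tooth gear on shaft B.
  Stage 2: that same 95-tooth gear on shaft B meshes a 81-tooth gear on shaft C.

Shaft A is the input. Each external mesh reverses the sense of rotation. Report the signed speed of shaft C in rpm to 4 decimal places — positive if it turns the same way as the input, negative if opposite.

Stage 1 [67T→95T]: ω = 1369.0000×67/95 = 965.5053 rpm, dir flips to −; running = −965.5053
Stage 2 [95T→81T]: ω = 965.5053×95/81 = 1132.3827 rpm, dir flips to +; running = +1132.3827

+1132.3827 rpm (same as input, |ω| = 1132.3827 rpm)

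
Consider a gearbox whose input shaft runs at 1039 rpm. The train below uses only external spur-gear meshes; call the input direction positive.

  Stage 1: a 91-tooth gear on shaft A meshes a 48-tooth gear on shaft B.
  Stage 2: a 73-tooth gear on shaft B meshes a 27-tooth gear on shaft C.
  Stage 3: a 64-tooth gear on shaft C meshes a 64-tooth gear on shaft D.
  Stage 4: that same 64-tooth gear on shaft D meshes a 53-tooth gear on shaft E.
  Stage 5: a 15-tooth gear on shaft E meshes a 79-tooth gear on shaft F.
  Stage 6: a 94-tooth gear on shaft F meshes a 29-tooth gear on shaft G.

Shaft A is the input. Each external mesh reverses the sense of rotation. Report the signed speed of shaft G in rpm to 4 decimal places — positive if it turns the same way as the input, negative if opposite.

Stage 1 [91T→48T]: ω = 1039.0000×91/48 = 1969.7708 rpm, dir flips to −; running = −1969.7708
Stage 2 [73T→27T]: ω = 1969.7708×73/27 = 5325.6767 rpm, dir flips to +; running = +5325.6767
Stage 3 [64T→64T]: ω = 5325.6767×64/64 = 5325.6767 rpm, dir flips to −; running = −5325.6767
Stage 4 [64T→53T]: ω = 5325.6767×64/53 = 6431.0058 rpm, dir flips to +; running = +6431.0058
Stage 5 [15T→79T]: ω = 6431.0058×15/79 = 1221.0771 rpm, dir flips to −; running = −1221.0771
Stage 6 [94T→29T]: ω = 1221.0771×94/29 = 3957.9739 rpm, dir flips to +; running = +3957.9739

+3957.9739 rpm (same as input, |ω| = 3957.9739 rpm)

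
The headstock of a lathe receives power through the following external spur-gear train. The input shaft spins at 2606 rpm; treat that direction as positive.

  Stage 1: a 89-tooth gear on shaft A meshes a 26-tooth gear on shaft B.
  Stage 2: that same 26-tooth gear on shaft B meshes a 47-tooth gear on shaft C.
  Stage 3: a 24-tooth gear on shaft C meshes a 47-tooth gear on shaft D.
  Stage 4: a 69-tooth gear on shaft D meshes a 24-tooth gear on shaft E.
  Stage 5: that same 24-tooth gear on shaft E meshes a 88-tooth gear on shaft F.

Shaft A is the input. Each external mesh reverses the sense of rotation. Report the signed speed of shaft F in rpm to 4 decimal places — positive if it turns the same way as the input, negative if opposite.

-1975.8154 rpm (opposite to input, |ω| = 1975.8154 rpm)

Stage 1 [89T→26T]: ω = 2606.0000×89/26 = 8920.5385 rpm, dir flips to −; running = −8920.5385
Stage 2 [26T→47T]: ω = 8920.5385×26/47 = 4934.7660 rpm, dir flips to +; running = +4934.7660
Stage 3 [24T→47T]: ω = 4934.7660×24/47 = 2519.8805 rpm, dir flips to −; running = −2519.8805
Stage 4 [69T→24T]: ω = 2519.8805×69/24 = 7244.6564 rpm, dir flips to +; running = +7244.6564
Stage 5 [24T→88T]: ω = 7244.6564×24/88 = 1975.8154 rpm, dir flips to −; running = −1975.8154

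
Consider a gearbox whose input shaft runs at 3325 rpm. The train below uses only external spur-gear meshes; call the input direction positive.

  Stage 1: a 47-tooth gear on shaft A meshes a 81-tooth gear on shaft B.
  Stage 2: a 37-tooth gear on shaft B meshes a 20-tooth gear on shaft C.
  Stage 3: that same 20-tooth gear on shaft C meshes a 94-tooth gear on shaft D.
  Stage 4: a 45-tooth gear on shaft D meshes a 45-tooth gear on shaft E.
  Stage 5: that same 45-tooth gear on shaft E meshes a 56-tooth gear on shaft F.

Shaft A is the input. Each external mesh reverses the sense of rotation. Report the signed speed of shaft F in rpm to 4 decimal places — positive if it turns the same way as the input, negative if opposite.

-610.2431 rpm (opposite to input, |ω| = 610.2431 rpm)

Stage 1 [47T→81T]: ω = 3325.0000×47/81 = 1929.3210 rpm, dir flips to −; running = −1929.3210
Stage 2 [37T→20T]: ω = 1929.3210×37/20 = 3569.2438 rpm, dir flips to +; running = +3569.2438
Stage 3 [20T→94T]: ω = 3569.2438×20/94 = 759.4136 rpm, dir flips to −; running = −759.4136
Stage 4 [45T→45T]: ω = 759.4136×45/45 = 759.4136 rpm, dir flips to +; running = +759.4136
Stage 5 [45T→56T]: ω = 759.4136×45/56 = 610.2431 rpm, dir flips to −; running = −610.2431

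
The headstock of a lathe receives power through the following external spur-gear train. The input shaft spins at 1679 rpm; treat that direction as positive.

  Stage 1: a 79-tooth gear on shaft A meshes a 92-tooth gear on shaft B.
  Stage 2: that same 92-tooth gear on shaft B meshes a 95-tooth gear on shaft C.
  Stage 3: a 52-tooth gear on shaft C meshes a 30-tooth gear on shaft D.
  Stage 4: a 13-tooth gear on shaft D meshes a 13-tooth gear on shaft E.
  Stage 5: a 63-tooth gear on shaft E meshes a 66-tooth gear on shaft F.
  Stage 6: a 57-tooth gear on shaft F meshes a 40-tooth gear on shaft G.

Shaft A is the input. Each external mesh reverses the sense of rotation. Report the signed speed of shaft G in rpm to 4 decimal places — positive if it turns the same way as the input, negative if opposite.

Stage 1 [79T→92T]: ω = 1679.0000×79/92 = 1441.7500 rpm, dir flips to −; running = −1441.7500
Stage 2 [92T→95T]: ω = 1441.7500×92/95 = 1396.2211 rpm, dir flips to +; running = +1396.2211
Stage 3 [52T→30T]: ω = 1396.2211×52/30 = 2420.1165 rpm, dir flips to −; running = −2420.1165
Stage 4 [13T→13T]: ω = 2420.1165×13/13 = 2420.1165 rpm, dir flips to +; running = +2420.1165
Stage 5 [63T→66T]: ω = 2420.1165×63/66 = 2310.1112 rpm, dir flips to −; running = −2310.1112
Stage 6 [57T→40T]: ω = 2310.1112×57/40 = 3291.9085 rpm, dir flips to +; running = +3291.9085

+3291.9085 rpm (same as input, |ω| = 3291.9085 rpm)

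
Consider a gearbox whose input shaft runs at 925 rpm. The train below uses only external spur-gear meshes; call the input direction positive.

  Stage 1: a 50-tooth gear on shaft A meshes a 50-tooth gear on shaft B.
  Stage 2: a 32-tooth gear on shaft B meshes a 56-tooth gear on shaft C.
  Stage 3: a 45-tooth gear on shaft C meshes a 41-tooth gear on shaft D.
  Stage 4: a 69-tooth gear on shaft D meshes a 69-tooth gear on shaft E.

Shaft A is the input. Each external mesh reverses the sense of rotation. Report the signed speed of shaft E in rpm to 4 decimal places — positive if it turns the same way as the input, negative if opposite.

Stage 1 [50T→50T]: ω = 925.0000×50/50 = 925.0000 rpm, dir flips to −; running = −925.0000
Stage 2 [32T→56T]: ω = 925.0000×32/56 = 528.5714 rpm, dir flips to +; running = +528.5714
Stage 3 [45T→41T]: ω = 528.5714×45/41 = 580.1394 rpm, dir flips to −; running = −580.1394
Stage 4 [69T→69T]: ω = 580.1394×69/69 = 580.1394 rpm, dir flips to +; running = +580.1394

+580.1394 rpm (same as input, |ω| = 580.1394 rpm)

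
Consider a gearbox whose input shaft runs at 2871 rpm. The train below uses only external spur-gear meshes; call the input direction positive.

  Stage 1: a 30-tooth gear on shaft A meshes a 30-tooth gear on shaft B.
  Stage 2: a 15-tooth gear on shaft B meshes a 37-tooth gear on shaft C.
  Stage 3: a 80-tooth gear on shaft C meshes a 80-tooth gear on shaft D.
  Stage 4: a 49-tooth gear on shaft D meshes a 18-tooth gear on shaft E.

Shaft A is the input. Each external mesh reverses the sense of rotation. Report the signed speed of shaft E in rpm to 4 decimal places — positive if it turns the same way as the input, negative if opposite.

+3168.4459 rpm (same as input, |ω| = 3168.4459 rpm)

Stage 1 [30T→30T]: ω = 2871.0000×30/30 = 2871.0000 rpm, dir flips to −; running = −2871.0000
Stage 2 [15T→37T]: ω = 2871.0000×15/37 = 1163.9189 rpm, dir flips to +; running = +1163.9189
Stage 3 [80T→80T]: ω = 1163.9189×80/80 = 1163.9189 rpm, dir flips to −; running = −1163.9189
Stage 4 [49T→18T]: ω = 1163.9189×49/18 = 3168.4459 rpm, dir flips to +; running = +3168.4459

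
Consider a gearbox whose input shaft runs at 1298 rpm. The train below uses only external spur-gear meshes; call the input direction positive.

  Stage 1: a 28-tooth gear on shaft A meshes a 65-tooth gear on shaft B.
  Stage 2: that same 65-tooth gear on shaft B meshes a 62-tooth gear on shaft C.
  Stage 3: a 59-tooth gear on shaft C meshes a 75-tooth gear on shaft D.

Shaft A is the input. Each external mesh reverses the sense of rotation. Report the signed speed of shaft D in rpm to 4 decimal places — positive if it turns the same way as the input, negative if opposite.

-461.1389 rpm (opposite to input, |ω| = 461.1389 rpm)

Stage 1 [28T→65T]: ω = 1298.0000×28/65 = 559.1385 rpm, dir flips to −; running = −559.1385
Stage 2 [65T→62T]: ω = 559.1385×65/62 = 586.1935 rpm, dir flips to +; running = +586.1935
Stage 3 [59T→75T]: ω = 586.1935×59/75 = 461.1389 rpm, dir flips to −; running = −461.1389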